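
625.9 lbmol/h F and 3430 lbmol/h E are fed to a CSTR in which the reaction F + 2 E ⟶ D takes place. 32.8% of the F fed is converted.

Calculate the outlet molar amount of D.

F reacted = 0.328 × 625.9 = 205.3 lbmol/h; ν_F = −1, so ξ = 205.3/1 = 205.3 lbmol/h.
Outlet amounts (n = n₀ + ν ξ):
  F: 625.9 − 1(205.3) = 420.6
  E: 3430 − 2(205.3) = 3019
  D: 0 + 1(205.3) = 205.3

205 lbmol/h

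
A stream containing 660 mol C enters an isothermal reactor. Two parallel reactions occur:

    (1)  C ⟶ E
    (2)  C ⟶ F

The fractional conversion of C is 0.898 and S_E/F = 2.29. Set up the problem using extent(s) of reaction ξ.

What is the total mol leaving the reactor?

660 mol

Conversion of C: C consumed = 0.898 × 660 = 592.7 mol = 1ξ₁ + 1ξ₂.
Selectivity: 1ξ₁ / (1ξ₂) = 2.29 → ξ₁ = 2.29 ξ₂.
Substitute: (1·2.29 + 1) ξ₂ = 592.7 → ξ₂ = 180.1 mol, ξ₁ = 412.5 mol.
Outlet amounts (n = n₀ + Σ ν·ξ):
  C: 660 − 1(412.5) − 1(180.1) = 67.32
  E: 0 + 1(412.5) = 412.5
  F: 0 + 1(180.1) = 180.1
Total out = 67.32 + 412.5 + 180.1 = 660 mol.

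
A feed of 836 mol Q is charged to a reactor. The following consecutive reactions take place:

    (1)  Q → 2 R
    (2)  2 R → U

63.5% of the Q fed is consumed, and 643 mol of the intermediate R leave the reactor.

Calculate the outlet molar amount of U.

209 mol

Conversion of Q: Q consumed = 1ξ₁ = 0.635 × 836 → ξ₁ = 530.9 mol.
R balance: n_R = 0 + 2ξ₁ − 2ξ₂ = 643 → ξ₂ = (2·530.9 − 643)/2 = 209.4 mol.
Outlet amounts (n = n₀ + Σ ν·ξ):
  Q: 836 − 1(530.9) = 305.1
  R: 0 + 2(530.9) − 2(209.4) = 643
  U: 0 + 1(209.4) = 209.4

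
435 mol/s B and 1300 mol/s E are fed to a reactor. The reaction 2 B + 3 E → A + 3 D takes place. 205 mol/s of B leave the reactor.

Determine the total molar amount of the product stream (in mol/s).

For B: n = n₀ − 2ξ → 205 = 435 − 2ξ, giving ξ = 115 mol/s.
Outlet amounts (n = n₀ + ν ξ):
  B: 435 − 2(115) = 205
  E: 1300 − 3(115) = 955
  A: 0 + 1(115) = 115
  D: 0 + 3(115) = 345
Total out = 205 + 955 + 115 + 345 = 1620 mol/s.

1620 mol/s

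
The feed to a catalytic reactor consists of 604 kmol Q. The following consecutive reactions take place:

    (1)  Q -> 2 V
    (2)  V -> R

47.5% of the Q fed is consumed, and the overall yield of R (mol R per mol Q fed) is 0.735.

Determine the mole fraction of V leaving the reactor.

0.146

Conversion of Q: Q consumed = 1ξ₁ = 0.475 × 604 → ξ₁ = 286.9 kmol.
Yield of R: 1ξ₂ / 604 = 0.735 → ξ₂ = 443.9 kmol.
Outlet amounts (n = n₀ + Σ ν·ξ):
  Q: 604 − 1(286.9) = 317.1
  V: 0 + 2(286.9) − 1(443.9) = 129.9
  R: 0 + 1(443.9) = 443.9
Total out = 890.9 kmol; y_V = 129.9 / 890.9 = 0.1458.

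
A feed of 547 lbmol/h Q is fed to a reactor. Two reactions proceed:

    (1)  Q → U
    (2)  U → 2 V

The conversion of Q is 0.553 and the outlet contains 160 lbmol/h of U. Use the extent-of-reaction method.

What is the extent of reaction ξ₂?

Conversion of Q: Q consumed = 1ξ₁ = 0.553 × 547 → ξ₁ = 302.5 lbmol/h.
U balance: n_U = 0 + 1ξ₁ − 1ξ₂ = 160 → ξ₂ = (1·302.5 − 160)/1 = 142.5 lbmol/h.
Outlet amounts (n = n₀ + Σ ν·ξ):
  Q: 547 − 1(302.5) = 244.5
  U: 0 + 1(302.5) − 1(142.5) = 160
  V: 0 + 2(142.5) = 285

ξ₂ = 142 lbmol/h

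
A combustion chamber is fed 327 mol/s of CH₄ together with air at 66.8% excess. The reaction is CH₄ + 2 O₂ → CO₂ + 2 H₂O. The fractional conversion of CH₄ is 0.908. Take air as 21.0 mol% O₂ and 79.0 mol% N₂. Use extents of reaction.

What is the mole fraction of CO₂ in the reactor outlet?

0.0538

Stoichiometric O₂ = 2 × 327 = 654 mol/s; O₂ fed = 654 × 1.668 = 1091 mol/s.
N₂ fed = 1091 × 79/21 = 4104 mol/s.
Fuel reacted = 0.908 × 327 → ξ = 296.9 mol/s.
Outlet (n = n₀ + ν ξ):
  CH₄: 327 − 1(296.9) = 30.08
  O₂: 1091 − 2(296.9) = 497
  N₂: 4104 (inert)
  CO₂: 0 + 1(296.9) = 296.9
  H₂O: 0 + 2(296.9) = 593.8
Total out = 5522 mol/s; y_CO₂ = 296.9 / 5522 = 0.05377.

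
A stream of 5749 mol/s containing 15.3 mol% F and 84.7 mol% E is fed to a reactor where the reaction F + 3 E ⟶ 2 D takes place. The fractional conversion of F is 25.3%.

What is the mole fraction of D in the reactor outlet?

0.0839

F reacted = 0.253 × 879.6 = 222.5 mol/s; ν_F = −1, so ξ = 222.5/1 = 222.5 mol/s.
Outlet amounts (n = n₀ + ν ξ):
  F: 879.6 − 1(222.5) = 657.1
  E: 4869 − 3(222.5) = 4202
  D: 0 + 2(222.5) = 445.1
Total out = 5304 mol/s; y_D = 445.1 / 5304 = 0.08391.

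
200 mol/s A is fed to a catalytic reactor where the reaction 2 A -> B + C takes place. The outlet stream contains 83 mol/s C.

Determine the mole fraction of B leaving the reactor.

0.415

For C: n = n₀ + 1ξ → 83 = 0 + 1ξ, giving ξ = 83 mol/s.
Outlet amounts (n = n₀ + ν ξ):
  A: 200 − 2(83) = 34
  B: 0 + 1(83) = 83
  C: 0 + 1(83) = 83
Total out = 200 mol/s; y_B = 83 / 200 = 0.415.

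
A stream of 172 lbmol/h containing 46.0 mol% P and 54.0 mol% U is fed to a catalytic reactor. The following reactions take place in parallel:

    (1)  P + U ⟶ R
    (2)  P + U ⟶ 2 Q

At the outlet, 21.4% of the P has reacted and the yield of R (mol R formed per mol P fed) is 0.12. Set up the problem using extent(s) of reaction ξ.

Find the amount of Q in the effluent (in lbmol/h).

Yield of R: 1ξ₁ / 79.12 = 0.12 → ξ₁ = 9.494 lbmol/h.
Conversion of P: 1ξ₁ + 1ξ₂ = 0.214 × 79.12 = 16.93 → ξ₂ = 7.437 lbmol/h.
Outlet amounts (n = n₀ + Σ ν·ξ):
  P: 79.12 − 1(9.494) − 1(7.437) = 62.19
  U: 92.88 − 1(9.494) − 1(7.437) = 75.95
  R: 0 + 1(9.494) = 9.494
  Q: 0 + 2(7.437) = 14.87

14.9 lbmol/h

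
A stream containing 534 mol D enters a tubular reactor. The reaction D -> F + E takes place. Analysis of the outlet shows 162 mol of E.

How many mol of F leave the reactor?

For E: n = n₀ + 1ξ → 162 = 0 + 1ξ, giving ξ = 162 mol.
Outlet amounts (n = n₀ + ν ξ):
  D: 534 − 1(162) = 372
  F: 0 + 1(162) = 162
  E: 0 + 1(162) = 162

162 mol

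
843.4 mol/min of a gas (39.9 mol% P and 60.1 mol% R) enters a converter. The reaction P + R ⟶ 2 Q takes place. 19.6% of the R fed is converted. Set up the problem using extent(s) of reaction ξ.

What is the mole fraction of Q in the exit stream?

R reacted = 0.196 × 506.9 = 99.35 mol/min; ν_R = −1, so ξ = 99.35/1 = 99.35 mol/min.
Outlet amounts (n = n₀ + ν ξ):
  P: 336.5 − 1(99.35) = 237.2
  R: 506.9 − 1(99.35) = 407.5
  Q: 0 + 2(99.35) = 198.7
Total out = 843.4 mol/min; y_Q = 198.7 / 843.4 = 0.2356.

0.236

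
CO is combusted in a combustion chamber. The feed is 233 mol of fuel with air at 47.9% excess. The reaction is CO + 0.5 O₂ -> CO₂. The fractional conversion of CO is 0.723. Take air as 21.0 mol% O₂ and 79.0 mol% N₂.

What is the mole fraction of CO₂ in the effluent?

Stoichiometric O₂ = 0.5 × 233 = 116.5 mol; O₂ fed = 116.5 × 1.479 = 172.3 mol.
N₂ fed = 172.3 × 79/21 = 648.2 mol.
Fuel reacted = 0.723 × 233 → ξ = 168.5 mol.
Outlet (n = n₀ + ν ξ):
  CO: 233 − 1(168.5) = 64.54
  O₂: 172.3 − 0.5(168.5) = 88.07
  N₂: 648.2 (inert)
  CO₂: 0 + 1(168.5) = 168.5
Total out = 969.3 mol; y_CO₂ = 168.5 / 969.3 = 0.1738.

0.174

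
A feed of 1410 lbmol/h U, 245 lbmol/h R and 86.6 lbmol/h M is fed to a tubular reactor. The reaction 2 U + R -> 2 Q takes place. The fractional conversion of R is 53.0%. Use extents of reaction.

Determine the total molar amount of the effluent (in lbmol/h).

R reacted = 0.53 × 245 = 129.8 lbmol/h; ν_R = −1, so ξ = 129.8/1 = 129.8 lbmol/h.
Outlet amounts (n = n₀ + ν ξ):
  U: 1410 − 2(129.8) = 1150
  R: 245 − 1(129.8) = 115.2
  Q: 0 + 2(129.8) = 259.7
  M: 86.6 (inert)
Total out = 1150 + 115.2 + 259.7 + 86.6 = 1612 lbmol/h.

1610 lbmol/h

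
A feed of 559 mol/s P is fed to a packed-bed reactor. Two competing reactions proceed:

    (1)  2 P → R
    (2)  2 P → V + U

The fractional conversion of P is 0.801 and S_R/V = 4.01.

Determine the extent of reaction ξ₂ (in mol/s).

Conversion of P: P consumed = 0.801 × 559 = 447.8 mol/s = 2ξ₁ + 2ξ₂.
Selectivity: 1ξ₁ / (1ξ₂) = 4.01 → ξ₁ = 4.01 ξ₂.
Substitute: (2·4.01 + 2) ξ₂ = 447.8 → ξ₂ = 44.69 mol/s, ξ₁ = 179.2 mol/s.
Outlet amounts (n = n₀ + Σ ν·ξ):
  P: 559 − 2(179.2) − 2(44.69) = 111.2
  R: 0 + 1(179.2) = 179.2
  V: 0 + 1(44.69) = 44.69
  U: 0 + 1(44.69) = 44.69

ξ₂ = 44.7 mol/s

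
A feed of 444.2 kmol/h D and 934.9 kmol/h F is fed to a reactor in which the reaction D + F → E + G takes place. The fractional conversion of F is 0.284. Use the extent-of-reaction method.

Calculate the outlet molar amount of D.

179 kmol/h

F reacted = 0.284 × 934.9 = 265.5 kmol/h; ν_F = −1, so ξ = 265.5/1 = 265.5 kmol/h.
Outlet amounts (n = n₀ + ν ξ):
  D: 444.2 − 1(265.5) = 178.7
  F: 934.9 − 1(265.5) = 669.4
  E: 0 + 1(265.5) = 265.5
  G: 0 + 1(265.5) = 265.5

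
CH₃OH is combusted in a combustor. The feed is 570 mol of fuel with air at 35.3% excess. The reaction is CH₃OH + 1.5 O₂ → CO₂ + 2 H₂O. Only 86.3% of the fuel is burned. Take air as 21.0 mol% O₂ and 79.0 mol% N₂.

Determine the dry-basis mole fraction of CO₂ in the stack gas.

0.0921

Stoichiometric O₂ = 1.5 × 570 = 855 mol; O₂ fed = 855 × 1.353 = 1157 mol.
N₂ fed = 1157 × 79/21 = 4352 mol.
Fuel reacted = 0.863 × 570 → ξ = 491.9 mol.
Outlet (n = n₀ + ν ξ):
  CH₃OH: 570 − 1(491.9) = 78.09
  O₂: 1157 − 1.5(491.9) = 419
  N₂: 4352 (inert)
  CO₂: 0 + 1(491.9) = 491.9
  H₂O: 0 + 2(491.9) = 983.8
Dry total = 5341 mol; y_CO₂ (dry) = 491.9 / 5341 = 0.0921.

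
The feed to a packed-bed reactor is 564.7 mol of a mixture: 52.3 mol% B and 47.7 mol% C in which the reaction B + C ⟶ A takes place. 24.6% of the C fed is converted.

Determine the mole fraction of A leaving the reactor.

C reacted = 0.246 × 269.4 = 66.26 mol; ν_C = −1, so ξ = 66.26/1 = 66.26 mol.
Outlet amounts (n = n₀ + ν ξ):
  B: 295.3 − 1(66.26) = 229.1
  C: 269.4 − 1(66.26) = 203.1
  A: 0 + 1(66.26) = 66.26
Total out = 498.4 mol; y_A = 66.26 / 498.4 = 0.1329.

0.133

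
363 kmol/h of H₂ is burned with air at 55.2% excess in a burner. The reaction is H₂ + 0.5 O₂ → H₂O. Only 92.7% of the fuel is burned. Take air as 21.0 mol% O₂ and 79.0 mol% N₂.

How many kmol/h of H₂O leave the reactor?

337 kmol/h

Stoichiometric O₂ = 0.5 × 363 = 181.5 kmol/h; O₂ fed = 181.5 × 1.552 = 281.7 kmol/h.
N₂ fed = 281.7 × 79/21 = 1060 kmol/h.
Fuel reacted = 0.927 × 363 → ξ = 336.5 kmol/h.
Outlet (n = n₀ + ν ξ):
  H₂: 363 − 1(336.5) = 26.5
  O₂: 281.7 − 0.5(336.5) = 113.4
  N₂: 1060 (inert)
  H₂O: 0 + 1(336.5) = 336.5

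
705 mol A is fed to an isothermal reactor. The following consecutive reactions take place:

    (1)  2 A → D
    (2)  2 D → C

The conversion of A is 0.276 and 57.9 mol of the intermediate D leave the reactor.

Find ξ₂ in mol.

Conversion of A: A consumed = 2ξ₁ = 0.276 × 705 → ξ₁ = 97.29 mol.
D balance: n_D = 0 + 1ξ₁ − 2ξ₂ = 57.9 → ξ₂ = (1·97.29 − 57.9)/2 = 19.7 mol.
Outlet amounts (n = n₀ + Σ ν·ξ):
  A: 705 − 2(97.29) = 510.4
  D: 0 + 1(97.29) − 2(19.7) = 57.9
  C: 0 + 1(19.7) = 19.7

ξ₂ = 19.7 mol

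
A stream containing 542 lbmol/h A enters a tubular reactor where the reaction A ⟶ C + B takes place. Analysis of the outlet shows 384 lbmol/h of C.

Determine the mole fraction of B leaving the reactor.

0.415

For C: n = n₀ + 1ξ → 384 = 0 + 1ξ, giving ξ = 384 lbmol/h.
Outlet amounts (n = n₀ + ν ξ):
  A: 542 − 1(384) = 158
  C: 0 + 1(384) = 384
  B: 0 + 1(384) = 384
Total out = 926 lbmol/h; y_B = 384 / 926 = 0.4147.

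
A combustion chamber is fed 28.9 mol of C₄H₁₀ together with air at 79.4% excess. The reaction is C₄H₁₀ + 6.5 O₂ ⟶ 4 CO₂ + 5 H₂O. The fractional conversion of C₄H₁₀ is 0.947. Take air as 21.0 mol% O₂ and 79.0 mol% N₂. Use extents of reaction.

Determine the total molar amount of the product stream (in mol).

Stoichiometric O₂ = 6.5 × 28.9 = 187.8 mol; O₂ fed = 187.8 × 1.794 = 337 mol.
N₂ fed = 337 × 79/21 = 1268 mol.
Fuel reacted = 0.947 × 28.9 → ξ = 27.37 mol.
Outlet (n = n₀ + ν ξ):
  C₄H₁₀: 28.9 − 1(27.37) = 1.532
  O₂: 337 − 6.5(27.37) = 159.1
  N₂: 1268 (inert)
  CO₂: 0 + 4(27.37) = 109.5
  H₂O: 0 + 5(27.37) = 136.8
Total out = 1.532 + 159.1 + 1268 + 109.5 + 136.8 = 1675 mol.

1670 mol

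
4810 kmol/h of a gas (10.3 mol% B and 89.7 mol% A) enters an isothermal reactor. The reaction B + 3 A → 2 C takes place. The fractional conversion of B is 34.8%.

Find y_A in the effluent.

0.85

B reacted = 0.348 × 495.4 = 172.4 kmol/h; ν_B = −1, so ξ = 172.4/1 = 172.4 kmol/h.
Outlet amounts (n = n₀ + ν ξ):
  B: 495.4 − 1(172.4) = 323
  A: 4315 − 3(172.4) = 3797
  C: 0 + 2(172.4) = 344.8
Total out = 4465 kmol/h; y_A = 3797 / 4465 = 0.8504.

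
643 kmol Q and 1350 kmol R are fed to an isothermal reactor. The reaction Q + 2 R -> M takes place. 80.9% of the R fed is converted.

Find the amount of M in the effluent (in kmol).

546 kmol

R reacted = 0.809 × 1350 = 1092 kmol; ν_R = −2, so ξ = 1092/2 = 546.1 kmol.
Outlet amounts (n = n₀ + ν ξ):
  Q: 643 − 1(546.1) = 96.92
  R: 1350 − 2(546.1) = 257.8
  M: 0 + 1(546.1) = 546.1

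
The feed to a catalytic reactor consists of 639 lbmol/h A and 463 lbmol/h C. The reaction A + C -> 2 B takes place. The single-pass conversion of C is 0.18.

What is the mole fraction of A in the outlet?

C reacted = 0.18 × 463 = 83.34 lbmol/h; ν_C = −1, so ξ = 83.34/1 = 83.34 lbmol/h.
Outlet amounts (n = n₀ + ν ξ):
  A: 639 − 1(83.34) = 555.7
  C: 463 − 1(83.34) = 379.7
  B: 0 + 2(83.34) = 166.7
Total out = 1102 lbmol/h; y_A = 555.7 / 1102 = 0.5042.

0.504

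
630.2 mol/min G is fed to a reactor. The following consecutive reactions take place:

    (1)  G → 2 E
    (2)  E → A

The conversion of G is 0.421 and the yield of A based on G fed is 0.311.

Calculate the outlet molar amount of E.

335 mol/min

Conversion of G: G consumed = 1ξ₁ = 0.421 × 630.2 → ξ₁ = 265.3 mol/min.
Yield of A: 1ξ₂ / 630.2 = 0.311 → ξ₂ = 196 mol/min.
Outlet amounts (n = n₀ + Σ ν·ξ):
  G: 630.2 − 1(265.3) = 364.9
  E: 0 + 2(265.3) − 1(196) = 334.6
  A: 0 + 1(196) = 196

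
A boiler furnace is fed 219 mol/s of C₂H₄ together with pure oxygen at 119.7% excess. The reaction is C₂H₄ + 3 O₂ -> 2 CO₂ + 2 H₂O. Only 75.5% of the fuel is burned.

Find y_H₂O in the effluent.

0.199

Stoichiometric O₂ = 3 × 219 = 657 mol/s; O₂ fed = 657 × 2.197 = 1443 mol/s.
Fuel reacted = 0.755 × 219 → ξ = 165.3 mol/s.
Outlet (n = n₀ + ν ξ):
  C₂H₄: 219 − 1(165.3) = 53.66
  O₂: 1443 − 3(165.3) = 947.4
  CO₂: 0 + 2(165.3) = 330.7
  H₂O: 0 + 2(165.3) = 330.7
Total out = 1662 mol/s; y_H₂O = 330.7 / 1662 = 0.1989.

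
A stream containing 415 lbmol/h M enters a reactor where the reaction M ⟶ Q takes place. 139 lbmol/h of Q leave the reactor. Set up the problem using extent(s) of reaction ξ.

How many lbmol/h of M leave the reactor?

276 lbmol/h

For Q: n = n₀ + 1ξ → 139 = 0 + 1ξ, giving ξ = 139 lbmol/h.
Outlet amounts (n = n₀ + ν ξ):
  M: 415 − 1(139) = 276
  Q: 0 + 1(139) = 139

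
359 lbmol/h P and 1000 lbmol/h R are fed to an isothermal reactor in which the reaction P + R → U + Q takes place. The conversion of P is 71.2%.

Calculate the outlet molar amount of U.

256 lbmol/h

P reacted = 0.712 × 359 = 255.6 lbmol/h; ν_P = −1, so ξ = 255.6/1 = 255.6 lbmol/h.
Outlet amounts (n = n₀ + ν ξ):
  P: 359 − 1(255.6) = 103.4
  R: 1000 − 1(255.6) = 744.4
  U: 0 + 1(255.6) = 255.6
  Q: 0 + 1(255.6) = 255.6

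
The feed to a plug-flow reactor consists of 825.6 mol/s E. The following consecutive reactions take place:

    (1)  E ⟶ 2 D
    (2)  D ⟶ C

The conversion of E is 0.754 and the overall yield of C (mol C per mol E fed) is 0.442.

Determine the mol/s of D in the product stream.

Conversion of E: E consumed = 1ξ₁ = 0.754 × 825.6 → ξ₁ = 622.5 mol/s.
Yield of C: 1ξ₂ / 825.6 = 0.442 → ξ₂ = 364.9 mol/s.
Outlet amounts (n = n₀ + Σ ν·ξ):
  E: 825.6 − 1(622.5) = 203.1
  D: 0 + 2(622.5) − 1(364.9) = 880.1
  C: 0 + 1(364.9) = 364.9

880 mol/s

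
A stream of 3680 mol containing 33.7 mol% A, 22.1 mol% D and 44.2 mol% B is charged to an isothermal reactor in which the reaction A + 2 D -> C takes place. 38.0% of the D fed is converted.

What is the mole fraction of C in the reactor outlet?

D reacted = 0.38 × 813.3 = 309 mol; ν_D = −2, so ξ = 309/2 = 154.5 mol.
Outlet amounts (n = n₀ + ν ξ):
  A: 1240 − 1(154.5) = 1086
  D: 813.3 − 2(154.5) = 504.2
  C: 0 + 1(154.5) = 154.5
  B: 1627 (inert)
Total out = 3371 mol; y_C = 154.5 / 3371 = 0.04584.

0.0458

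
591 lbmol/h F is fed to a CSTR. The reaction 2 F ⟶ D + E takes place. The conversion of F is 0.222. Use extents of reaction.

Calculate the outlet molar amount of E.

F reacted = 0.222 × 591 = 131.2 lbmol/h; ν_F = −2, so ξ = 131.2/2 = 65.6 lbmol/h.
Outlet amounts (n = n₀ + ν ξ):
  F: 591 − 2(65.6) = 459.8
  D: 0 + 1(65.6) = 65.6
  E: 0 + 1(65.6) = 65.6

65.6 lbmol/h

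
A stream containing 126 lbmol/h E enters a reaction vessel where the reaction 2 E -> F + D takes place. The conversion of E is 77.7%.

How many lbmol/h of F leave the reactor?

E reacted = 0.777 × 126 = 97.9 lbmol/h; ν_E = −2, so ξ = 97.9/2 = 48.95 lbmol/h.
Outlet amounts (n = n₀ + ν ξ):
  E: 126 − 2(48.95) = 28.1
  F: 0 + 1(48.95) = 48.95
  D: 0 + 1(48.95) = 48.95

49 lbmol/h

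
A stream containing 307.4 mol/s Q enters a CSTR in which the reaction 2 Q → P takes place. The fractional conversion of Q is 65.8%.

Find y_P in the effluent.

0.49

Q reacted = 0.658 × 307.4 = 202.3 mol/s; ν_Q = −2, so ξ = 202.3/2 = 101.1 mol/s.
Outlet amounts (n = n₀ + ν ξ):
  Q: 307.4 − 2(101.1) = 105.1
  P: 0 + 1(101.1) = 101.1
Total out = 206.3 mol/s; y_P = 101.1 / 206.3 = 0.4903.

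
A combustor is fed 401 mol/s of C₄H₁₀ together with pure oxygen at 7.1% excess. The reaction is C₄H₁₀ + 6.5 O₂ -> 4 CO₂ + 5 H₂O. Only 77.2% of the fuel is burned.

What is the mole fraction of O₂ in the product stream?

Stoichiometric O₂ = 6.5 × 401 = 2606 mol/s; O₂ fed = 2606 × 1.071 = 2792 mol/s.
Fuel reacted = 0.772 × 401 → ξ = 309.6 mol/s.
Outlet (n = n₀ + ν ξ):
  C₄H₁₀: 401 − 1(309.6) = 91.43
  O₂: 2792 − 6.5(309.6) = 779.3
  CO₂: 0 + 4(309.6) = 1238
  H₂O: 0 + 5(309.6) = 1548
Total out = 3657 mol/s; y_O₂ = 779.3 / 3657 = 0.2131.

0.213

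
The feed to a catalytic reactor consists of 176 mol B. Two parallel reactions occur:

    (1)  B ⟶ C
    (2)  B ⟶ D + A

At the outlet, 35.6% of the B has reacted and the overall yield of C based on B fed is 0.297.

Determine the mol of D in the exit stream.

Yield of C: 1ξ₁ / 176 = 0.297 → ξ₁ = 52.27 mol.
Conversion of B: 1ξ₁ + 1ξ₂ = 0.356 × 176 = 62.66 → ξ₂ = 10.38 mol.
Outlet amounts (n = n₀ + Σ ν·ξ):
  B: 176 − 1(52.27) − 1(10.38) = 113.3
  C: 0 + 1(52.27) = 52.27
  D: 0 + 1(10.38) = 10.38
  A: 0 + 1(10.38) = 10.38

10.4 mol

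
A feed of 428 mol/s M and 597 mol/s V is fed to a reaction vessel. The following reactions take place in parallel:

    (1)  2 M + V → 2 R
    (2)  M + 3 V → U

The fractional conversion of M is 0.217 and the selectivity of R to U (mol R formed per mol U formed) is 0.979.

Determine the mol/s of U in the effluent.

46.9 mol/s

Conversion of M: M consumed = 0.217 × 428 = 92.88 mol/s = 2ξ₁ + 1ξ₂.
Selectivity: 2ξ₁ / (1ξ₂) = 0.979 → ξ₁ = 0.4895 ξ₂.
Substitute: (2·0.4895 + 1) ξ₂ = 92.88 → ξ₂ = 46.93 mol/s, ξ₁ = 22.97 mol/s.
Outlet amounts (n = n₀ + Σ ν·ξ):
  M: 428 − 2(22.97) − 1(46.93) = 335.1
  V: 597 − 1(22.97) − 3(46.93) = 433.2
  R: 0 + 2(22.97) = 45.95
  U: 0 + 1(46.93) = 46.93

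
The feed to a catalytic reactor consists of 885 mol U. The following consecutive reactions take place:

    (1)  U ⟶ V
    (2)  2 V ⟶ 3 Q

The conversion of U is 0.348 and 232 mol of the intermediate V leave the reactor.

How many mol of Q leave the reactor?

Conversion of U: U consumed = 1ξ₁ = 0.348 × 885 → ξ₁ = 308 mol.
V balance: n_V = 0 + 1ξ₁ − 2ξ₂ = 232 → ξ₂ = (1·308 − 232)/2 = 37.99 mol.
Outlet amounts (n = n₀ + Σ ν·ξ):
  U: 885 − 1(308) = 577
  V: 0 + 1(308) − 2(37.99) = 232
  Q: 0 + 3(37.99) = 114

114 mol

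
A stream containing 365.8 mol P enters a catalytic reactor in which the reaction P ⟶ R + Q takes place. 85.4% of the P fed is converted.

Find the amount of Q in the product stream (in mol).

312 mol

P reacted = 0.854 × 365.8 = 312.4 mol; ν_P = −1, so ξ = 312.4/1 = 312.4 mol.
Outlet amounts (n = n₀ + ν ξ):
  P: 365.8 − 1(312.4) = 53.41
  R: 0 + 1(312.4) = 312.4
  Q: 0 + 1(312.4) = 312.4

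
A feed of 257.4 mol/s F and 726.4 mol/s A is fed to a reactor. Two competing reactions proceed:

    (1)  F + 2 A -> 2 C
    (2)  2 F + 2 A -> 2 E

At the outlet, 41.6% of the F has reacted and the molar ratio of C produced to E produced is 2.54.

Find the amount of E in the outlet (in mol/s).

47.2 mol/s

Conversion of F: F consumed = 0.416 × 257.4 = 107.1 mol/s = 1ξ₁ + 2ξ₂.
Selectivity: 2ξ₁ / (2ξ₂) = 2.54 → ξ₁ = 2.54 ξ₂.
Substitute: (1·2.54 + 2) ξ₂ = 107.1 → ξ₂ = 23.59 mol/s, ξ₁ = 59.91 mol/s.
Outlet amounts (n = n₀ + Σ ν·ξ):
  F: 257.4 − 1(59.91) − 2(23.59) = 150.3
  A: 726.4 − 2(59.91) − 2(23.59) = 559.4
  C: 0 + 2(59.91) = 119.8
  E: 0 + 2(23.59) = 47.17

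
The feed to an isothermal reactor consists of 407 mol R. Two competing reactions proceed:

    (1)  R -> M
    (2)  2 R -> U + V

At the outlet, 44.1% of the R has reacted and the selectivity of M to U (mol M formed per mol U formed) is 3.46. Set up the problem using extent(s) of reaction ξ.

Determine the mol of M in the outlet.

Conversion of R: R consumed = 0.441 × 407 = 179.5 mol = 1ξ₁ + 2ξ₂.
Selectivity: 1ξ₁ / (1ξ₂) = 3.46 → ξ₁ = 3.46 ξ₂.
Substitute: (1·3.46 + 2) ξ₂ = 179.5 → ξ₂ = 32.87 mol, ξ₁ = 113.7 mol.
Outlet amounts (n = n₀ + Σ ν·ξ):
  R: 407 − 1(113.7) − 2(32.87) = 227.5
  M: 0 + 1(113.7) = 113.7
  U: 0 + 1(32.87) = 32.87
  V: 0 + 1(32.87) = 32.87

114 mol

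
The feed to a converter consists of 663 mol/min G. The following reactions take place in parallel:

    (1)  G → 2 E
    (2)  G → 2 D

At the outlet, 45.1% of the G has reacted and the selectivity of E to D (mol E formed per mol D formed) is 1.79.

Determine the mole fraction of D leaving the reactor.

Conversion of G: G consumed = 0.451 × 663 = 299 mol/min = 1ξ₁ + 1ξ₂.
Selectivity: 2ξ₁ / (2ξ₂) = 1.79 → ξ₁ = 1.79 ξ₂.
Substitute: (1·1.79 + 1) ξ₂ = 299 → ξ₂ = 107.2 mol/min, ξ₁ = 191.8 mol/min.
Outlet amounts (n = n₀ + Σ ν·ξ):
  G: 663 − 1(191.8) − 1(107.2) = 364
  E: 0 + 2(191.8) = 383.7
  D: 0 + 2(107.2) = 214.3
Total out = 962 mol/min; y_D = 214.3 / 962 = 0.2228.

0.223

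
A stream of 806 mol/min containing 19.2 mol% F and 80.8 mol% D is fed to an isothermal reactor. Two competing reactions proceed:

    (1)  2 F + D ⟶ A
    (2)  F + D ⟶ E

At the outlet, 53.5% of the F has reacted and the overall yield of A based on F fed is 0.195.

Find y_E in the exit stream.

Yield of A: 1ξ₁ / 154.8 = 0.195 → ξ₁ = 30.18 mol/min.
Conversion of F: 2ξ₁ + 1ξ₂ = 0.535 × 154.8 = 82.79 → ξ₂ = 22.44 mol/min.
Outlet amounts (n = n₀ + Σ ν·ξ):
  F: 154.8 − 2(30.18) − 1(22.44) = 71.96
  D: 651.2 − 1(30.18) − 1(22.44) = 598.6
  A: 0 + 1(30.18) = 30.18
  E: 0 + 1(22.44) = 22.44
Total out = 723.2 mol/min; y_E = 22.44 / 723.2 = 0.03103.

0.031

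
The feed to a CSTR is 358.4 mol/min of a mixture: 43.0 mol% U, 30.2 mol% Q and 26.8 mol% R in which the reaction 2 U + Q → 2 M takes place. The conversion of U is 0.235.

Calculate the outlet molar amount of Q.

90.1 mol/min

U reacted = 0.235 × 154.1 = 36.22 mol/min; ν_U = −2, so ξ = 36.22/2 = 18.11 mol/min.
Outlet amounts (n = n₀ + ν ξ):
  U: 154.1 − 2(18.11) = 117.9
  Q: 108.2 − 1(18.11) = 90.13
  M: 0 + 2(18.11) = 36.22
  R: 96.05 (inert)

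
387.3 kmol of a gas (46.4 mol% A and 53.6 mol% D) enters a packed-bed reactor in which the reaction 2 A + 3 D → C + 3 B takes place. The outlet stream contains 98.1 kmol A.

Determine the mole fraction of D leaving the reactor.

0.246

For A: n = n₀ − 2ξ → 98.1 = 179.7 − 2ξ, giving ξ = 40.8 kmol.
Outlet amounts (n = n₀ + ν ξ):
  A: 179.7 − 2(40.8) = 98.1
  D: 207.6 − 3(40.8) = 85.18
  C: 0 + 1(40.8) = 40.8
  B: 0 + 3(40.8) = 122.4
Total out = 346.5 kmol; y_D = 85.18 / 346.5 = 0.2458.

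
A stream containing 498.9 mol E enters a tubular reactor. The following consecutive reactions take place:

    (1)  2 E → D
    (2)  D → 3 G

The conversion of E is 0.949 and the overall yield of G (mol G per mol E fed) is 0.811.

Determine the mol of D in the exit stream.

Conversion of E: E consumed = 2ξ₁ = 0.949 × 498.9 → ξ₁ = 236.7 mol.
Yield of G: 3ξ₂ / 498.9 = 0.811 → ξ₂ = 134.9 mol.
Outlet amounts (n = n₀ + Σ ν·ξ):
  E: 498.9 − 2(236.7) = 25.44
  D: 0 + 1(236.7) − 1(134.9) = 101.9
  G: 0 + 3(134.9) = 404.6

102 mol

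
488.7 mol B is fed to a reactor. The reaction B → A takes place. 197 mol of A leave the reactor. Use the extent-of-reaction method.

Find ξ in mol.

For A: n = n₀ + 1ξ → 197 = 0 + 1ξ, giving ξ = 197 mol.
Outlet amounts (n = n₀ + ν ξ):
  B: 488.7 − 1(197) = 291.7
  A: 0 + 1(197) = 197

ξ = 197 mol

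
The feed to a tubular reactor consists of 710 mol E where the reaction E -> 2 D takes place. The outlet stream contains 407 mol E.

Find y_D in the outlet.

0.598

For E: n = n₀ − 1ξ → 407 = 710 − 1ξ, giving ξ = 303 mol.
Outlet amounts (n = n₀ + ν ξ):
  E: 710 − 1(303) = 407
  D: 0 + 2(303) = 606
Total out = 1013 mol; y_D = 606 / 1013 = 0.5982.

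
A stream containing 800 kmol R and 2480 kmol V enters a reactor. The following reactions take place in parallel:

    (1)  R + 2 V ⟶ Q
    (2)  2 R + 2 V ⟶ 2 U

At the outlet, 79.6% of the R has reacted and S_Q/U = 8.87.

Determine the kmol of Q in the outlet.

572 kmol

Conversion of R: R consumed = 0.796 × 800 = 636.8 kmol = 1ξ₁ + 2ξ₂.
Selectivity: 1ξ₁ / (2ξ₂) = 8.87 → ξ₁ = 17.74 ξ₂.
Substitute: (1·17.74 + 2) ξ₂ = 636.8 → ξ₂ = 32.26 kmol, ξ₁ = 572.3 kmol.
Outlet amounts (n = n₀ + Σ ν·ξ):
  R: 800 − 1(572.3) − 2(32.26) = 163.2
  V: 2480 − 2(572.3) − 2(32.26) = 1271
  Q: 0 + 1(572.3) = 572.3
  U: 0 + 2(32.26) = 64.52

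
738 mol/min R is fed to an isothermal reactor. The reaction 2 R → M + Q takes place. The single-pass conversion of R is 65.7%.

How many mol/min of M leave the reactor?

R reacted = 0.657 × 738 = 484.9 mol/min; ν_R = −2, so ξ = 484.9/2 = 242.4 mol/min.
Outlet amounts (n = n₀ + ν ξ):
  R: 738 − 2(242.4) = 253.1
  M: 0 + 1(242.4) = 242.4
  Q: 0 + 1(242.4) = 242.4

242 mol/min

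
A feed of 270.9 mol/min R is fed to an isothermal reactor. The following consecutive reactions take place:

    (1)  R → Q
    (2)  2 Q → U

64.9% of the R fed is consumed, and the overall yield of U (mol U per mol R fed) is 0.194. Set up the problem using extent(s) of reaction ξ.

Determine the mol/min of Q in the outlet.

70.7 mol/min

Conversion of R: R consumed = 1ξ₁ = 0.649 × 270.9 → ξ₁ = 175.8 mol/min.
Yield of U: 1ξ₂ / 270.9 = 0.194 → ξ₂ = 52.55 mol/min.
Outlet amounts (n = n₀ + Σ ν·ξ):
  R: 270.9 − 1(175.8) = 95.09
  Q: 0 + 1(175.8) − 2(52.55) = 70.7
  U: 0 + 1(52.55) = 52.55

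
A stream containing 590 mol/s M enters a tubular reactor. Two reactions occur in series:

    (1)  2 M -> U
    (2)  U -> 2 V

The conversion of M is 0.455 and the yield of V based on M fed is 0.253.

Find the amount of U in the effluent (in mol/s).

59.6 mol/s

Conversion of M: M consumed = 2ξ₁ = 0.455 × 590 → ξ₁ = 134.2 mol/s.
Yield of V: 2ξ₂ / 590 = 0.253 → ξ₂ = 74.64 mol/s.
Outlet amounts (n = n₀ + Σ ν·ξ):
  M: 590 − 2(134.2) = 321.6
  U: 0 + 1(134.2) − 1(74.64) = 59.59
  V: 0 + 2(74.64) = 149.3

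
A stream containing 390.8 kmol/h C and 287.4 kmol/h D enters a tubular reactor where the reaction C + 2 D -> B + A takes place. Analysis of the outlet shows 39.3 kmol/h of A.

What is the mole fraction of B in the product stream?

0.0615

For A: n = n₀ + 1ξ → 39.3 = 0 + 1ξ, giving ξ = 39.3 kmol/h.
Outlet amounts (n = n₀ + ν ξ):
  C: 390.8 − 1(39.3) = 351.5
  D: 287.4 − 2(39.3) = 208.8
  B: 0 + 1(39.3) = 39.3
  A: 0 + 1(39.3) = 39.3
Total out = 638.9 kmol/h; y_B = 39.3 / 638.9 = 0.06151.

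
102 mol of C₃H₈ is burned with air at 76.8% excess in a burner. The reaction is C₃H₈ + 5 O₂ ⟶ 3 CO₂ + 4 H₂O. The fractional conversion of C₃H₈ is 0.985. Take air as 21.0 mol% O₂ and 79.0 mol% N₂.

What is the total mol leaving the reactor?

4500 mol

Stoichiometric O₂ = 5 × 102 = 510 mol; O₂ fed = 510 × 1.768 = 901.7 mol.
N₂ fed = 901.7 × 79/21 = 3392 mol.
Fuel reacted = 0.985 × 102 → ξ = 100.5 mol.
Outlet (n = n₀ + ν ξ):
  C₃H₈: 102 − 1(100.5) = 1.53
  O₂: 901.7 − 5(100.5) = 399.3
  N₂: 3392 (inert)
  CO₂: 0 + 3(100.5) = 301.4
  H₂O: 0 + 4(100.5) = 401.9
Total out = 1.53 + 399.3 + 3392 + 301.4 + 401.9 = 4496 mol.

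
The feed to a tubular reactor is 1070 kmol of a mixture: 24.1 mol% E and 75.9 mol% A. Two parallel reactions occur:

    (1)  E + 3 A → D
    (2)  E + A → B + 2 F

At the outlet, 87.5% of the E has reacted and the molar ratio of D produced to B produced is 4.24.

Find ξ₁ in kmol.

Conversion of E: E consumed = 0.875 × 257.9 = 225.6 kmol = 1ξ₁ + 1ξ₂.
Selectivity: 1ξ₁ / (1ξ₂) = 4.24 → ξ₁ = 4.24 ξ₂.
Substitute: (1·4.24 + 1) ξ₂ = 225.6 → ξ₂ = 43.06 kmol, ξ₁ = 182.6 kmol.
Outlet amounts (n = n₀ + Σ ν·ξ):
  E: 257.9 − 1(182.6) − 1(43.06) = 32.23
  A: 812.1 − 3(182.6) − 1(43.06) = 221.3
  D: 0 + 1(182.6) = 182.6
  B: 0 + 1(43.06) = 43.06
  F: 0 + 2(43.06) = 86.12

ξ₁ = 183 kmol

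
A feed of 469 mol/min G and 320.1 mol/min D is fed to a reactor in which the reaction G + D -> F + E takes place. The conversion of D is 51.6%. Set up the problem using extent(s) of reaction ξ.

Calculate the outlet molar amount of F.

165 mol/min

D reacted = 0.516 × 320.1 = 165.2 mol/min; ν_D = −1, so ξ = 165.2/1 = 165.2 mol/min.
Outlet amounts (n = n₀ + ν ξ):
  G: 469 − 1(165.2) = 303.8
  D: 320.1 − 1(165.2) = 154.9
  F: 0 + 1(165.2) = 165.2
  E: 0 + 1(165.2) = 165.2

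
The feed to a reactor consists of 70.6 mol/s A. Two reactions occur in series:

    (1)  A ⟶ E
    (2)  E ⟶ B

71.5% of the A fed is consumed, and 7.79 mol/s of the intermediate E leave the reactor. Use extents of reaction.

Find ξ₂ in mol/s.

ξ₂ = 42.7 mol/s

Conversion of A: A consumed = 1ξ₁ = 0.715 × 70.6 → ξ₁ = 50.48 mol/s.
E balance: n_E = 0 + 1ξ₁ − 1ξ₂ = 7.79 → ξ₂ = (1·50.48 − 7.79)/1 = 42.69 mol/s.
Outlet amounts (n = n₀ + Σ ν·ξ):
  A: 70.6 − 1(50.48) = 20.12
  E: 0 + 1(50.48) − 1(42.69) = 7.79
  B: 0 + 1(42.69) = 42.69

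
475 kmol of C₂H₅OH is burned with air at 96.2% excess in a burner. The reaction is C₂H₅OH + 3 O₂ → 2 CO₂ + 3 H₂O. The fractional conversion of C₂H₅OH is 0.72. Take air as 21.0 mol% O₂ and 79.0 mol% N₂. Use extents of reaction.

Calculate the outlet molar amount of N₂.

10500 kmol

Stoichiometric O₂ = 3 × 475 = 1425 kmol; O₂ fed = 1425 × 1.962 = 2796 kmol.
N₂ fed = 2796 × 79/21 = 10520 kmol.
Fuel reacted = 0.72 × 475 → ξ = 342 kmol.
Outlet (n = n₀ + ν ξ):
  C₂H₅OH: 475 − 1(342) = 133
  O₂: 2796 − 3(342) = 1770
  N₂: 10520 (inert)
  CO₂: 0 + 2(342) = 684
  H₂O: 0 + 3(342) = 1026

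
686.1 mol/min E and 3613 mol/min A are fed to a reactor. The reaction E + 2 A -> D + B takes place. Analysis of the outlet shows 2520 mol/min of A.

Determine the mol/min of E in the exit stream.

For A: n = n₀ − 2ξ → 2520 = 3613 − 2ξ, giving ξ = 546.5 mol/min.
Outlet amounts (n = n₀ + ν ξ):
  E: 686.1 − 1(546.5) = 139.6
  A: 3613 − 2(546.5) = 2520
  D: 0 + 1(546.5) = 546.5
  B: 0 + 1(546.5) = 546.5

140 mol/min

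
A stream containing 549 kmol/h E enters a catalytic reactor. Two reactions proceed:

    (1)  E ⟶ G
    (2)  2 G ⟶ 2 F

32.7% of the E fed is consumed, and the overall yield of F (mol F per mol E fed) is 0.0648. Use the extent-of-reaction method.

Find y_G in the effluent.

Conversion of E: E consumed = 1ξ₁ = 0.327 × 549 → ξ₁ = 179.5 kmol/h.
Yield of F: 2ξ₂ / 549 = 0.0648 → ξ₂ = 17.79 kmol/h.
Outlet amounts (n = n₀ + Σ ν·ξ):
  E: 549 − 1(179.5) = 369.5
  G: 0 + 1(179.5) − 2(17.79) = 143.9
  F: 0 + 2(17.79) = 35.58
Total out = 549 kmol/h; y_G = 143.9 / 549 = 0.2622.

0.262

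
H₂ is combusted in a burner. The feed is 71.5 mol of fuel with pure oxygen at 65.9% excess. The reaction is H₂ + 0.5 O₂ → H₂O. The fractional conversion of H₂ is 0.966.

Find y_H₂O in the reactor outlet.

0.717

Stoichiometric O₂ = 0.5 × 71.5 = 35.75 mol; O₂ fed = 35.75 × 1.659 = 59.31 mol.
Fuel reacted = 0.966 × 71.5 → ξ = 69.07 mol.
Outlet (n = n₀ + ν ξ):
  H₂: 71.5 − 1(69.07) = 2.431
  O₂: 59.31 − 0.5(69.07) = 24.77
  H₂O: 0 + 1(69.07) = 69.07
Total out = 96.27 mol; y_H₂O = 69.07 / 96.27 = 0.7174.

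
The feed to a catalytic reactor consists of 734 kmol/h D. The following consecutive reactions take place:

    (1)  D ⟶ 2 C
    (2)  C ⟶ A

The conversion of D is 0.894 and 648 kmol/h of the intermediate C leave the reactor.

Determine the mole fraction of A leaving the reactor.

0.478

Conversion of D: D consumed = 1ξ₁ = 0.894 × 734 → ξ₁ = 656.2 kmol/h.
C balance: n_C = 0 + 2ξ₁ − 1ξ₂ = 648 → ξ₂ = (2·656.2 − 648)/1 = 664.4 kmol/h.
Outlet amounts (n = n₀ + Σ ν·ξ):
  D: 734 − 1(656.2) = 77.8
  C: 0 + 2(656.2) − 1(664.4) = 648
  A: 0 + 1(664.4) = 664.4
Total out = 1390 kmol/h; y_A = 664.4 / 1390 = 0.4779.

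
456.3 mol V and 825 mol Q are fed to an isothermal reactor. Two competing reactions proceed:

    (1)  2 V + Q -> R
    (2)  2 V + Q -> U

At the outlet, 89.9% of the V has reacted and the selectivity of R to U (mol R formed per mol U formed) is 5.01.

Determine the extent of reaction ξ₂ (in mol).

ξ₂ = 34.1 mol

Conversion of V: V consumed = 0.899 × 456.3 = 410.2 mol = 2ξ₁ + 2ξ₂.
Selectivity: 1ξ₁ / (1ξ₂) = 5.01 → ξ₁ = 5.01 ξ₂.
Substitute: (2·5.01 + 2) ξ₂ = 410.2 → ξ₂ = 34.13 mol, ξ₁ = 171 mol.
Outlet amounts (n = n₀ + Σ ν·ξ):
  V: 456.3 − 2(171) − 2(34.13) = 46.09
  Q: 825 − 1(171) − 1(34.13) = 619.9
  R: 0 + 1(171) = 171
  U: 0 + 1(34.13) = 34.13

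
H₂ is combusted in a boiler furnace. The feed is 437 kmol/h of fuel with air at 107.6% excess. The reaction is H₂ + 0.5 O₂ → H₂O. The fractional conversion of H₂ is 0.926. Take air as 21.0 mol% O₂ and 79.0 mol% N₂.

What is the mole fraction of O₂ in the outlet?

0.105

Stoichiometric O₂ = 0.5 × 437 = 218.5 kmol/h; O₂ fed = 218.5 × 2.076 = 453.6 kmol/h.
N₂ fed = 453.6 × 79/21 = 1706 kmol/h.
Fuel reacted = 0.926 × 437 → ξ = 404.7 kmol/h.
Outlet (n = n₀ + ν ξ):
  H₂: 437 − 1(404.7) = 32.34
  O₂: 453.6 − 0.5(404.7) = 251.3
  N₂: 1706 (inert)
  H₂O: 0 + 1(404.7) = 404.7
Total out = 2395 kmol/h; y_O₂ = 251.3 / 2395 = 0.1049.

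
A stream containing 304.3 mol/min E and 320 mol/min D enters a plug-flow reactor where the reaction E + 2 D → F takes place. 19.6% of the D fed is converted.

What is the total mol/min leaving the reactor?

D reacted = 0.196 × 320 = 62.72 mol/min; ν_D = −2, so ξ = 62.72/2 = 31.36 mol/min.
Outlet amounts (n = n₀ + ν ξ):
  E: 304.3 − 1(31.36) = 272.9
  D: 320 − 2(31.36) = 257.3
  F: 0 + 1(31.36) = 31.36
Total out = 272.9 + 257.3 + 31.36 = 561.6 mol/min.

562 mol/min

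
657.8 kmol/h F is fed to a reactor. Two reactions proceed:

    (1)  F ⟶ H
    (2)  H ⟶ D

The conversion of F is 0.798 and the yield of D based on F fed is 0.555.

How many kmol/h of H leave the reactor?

Conversion of F: F consumed = 1ξ₁ = 0.798 × 657.8 → ξ₁ = 524.9 kmol/h.
Yield of D: 1ξ₂ / 657.8 = 0.555 → ξ₂ = 365.1 kmol/h.
Outlet amounts (n = n₀ + Σ ν·ξ):
  F: 657.8 − 1(524.9) = 132.9
  H: 0 + 1(524.9) − 1(365.1) = 159.8
  D: 0 + 1(365.1) = 365.1

160 kmol/h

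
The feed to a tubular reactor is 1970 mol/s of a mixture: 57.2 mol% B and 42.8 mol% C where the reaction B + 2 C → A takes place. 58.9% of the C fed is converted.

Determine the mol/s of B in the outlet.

879 mol/s

C reacted = 0.589 × 843.2 = 496.6 mol/s; ν_C = −2, so ξ = 496.6/2 = 248.3 mol/s.
Outlet amounts (n = n₀ + ν ξ):
  B: 1127 − 1(248.3) = 878.5
  C: 843.2 − 2(248.3) = 346.5
  A: 0 + 1(248.3) = 248.3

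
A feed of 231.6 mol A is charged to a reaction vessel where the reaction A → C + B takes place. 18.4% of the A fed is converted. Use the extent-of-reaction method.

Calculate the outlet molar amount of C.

A reacted = 0.184 × 231.6 = 42.61 mol; ν_A = −1, so ξ = 42.61/1 = 42.61 mol.
Outlet amounts (n = n₀ + ν ξ):
  A: 231.6 − 1(42.61) = 189
  C: 0 + 1(42.61) = 42.61
  B: 0 + 1(42.61) = 42.61

42.6 mol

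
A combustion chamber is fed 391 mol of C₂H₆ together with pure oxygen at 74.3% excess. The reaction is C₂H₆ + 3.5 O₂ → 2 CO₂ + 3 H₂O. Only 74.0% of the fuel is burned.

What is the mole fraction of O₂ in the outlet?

Stoichiometric O₂ = 3.5 × 391 = 1368 mol; O₂ fed = 1368 × 1.743 = 2385 mol.
Fuel reacted = 0.74 × 391 → ξ = 289.3 mol.
Outlet (n = n₀ + ν ξ):
  C₂H₆: 391 − 1(289.3) = 101.7
  O₂: 2385 − 3.5(289.3) = 1373
  CO₂: 0 + 2(289.3) = 578.7
  H₂O: 0 + 3(289.3) = 868
Total out = 2921 mol; y_O₂ = 1373 / 2921 = 0.4699.

0.47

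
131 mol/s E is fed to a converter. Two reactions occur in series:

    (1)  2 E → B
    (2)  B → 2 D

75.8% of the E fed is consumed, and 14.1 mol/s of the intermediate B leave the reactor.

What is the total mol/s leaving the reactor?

117 mol/s

Conversion of E: E consumed = 2ξ₁ = 0.758 × 131 → ξ₁ = 49.65 mol/s.
B balance: n_B = 0 + 1ξ₁ − 1ξ₂ = 14.1 → ξ₂ = (1·49.65 − 14.1)/1 = 35.55 mol/s.
Outlet amounts (n = n₀ + Σ ν·ξ):
  E: 131 − 2(49.65) = 31.7
  B: 0 + 1(49.65) − 1(35.55) = 14.1
  D: 0 + 2(35.55) = 71.1
Total out = 31.7 + 14.1 + 71.1 = 116.9 mol/s.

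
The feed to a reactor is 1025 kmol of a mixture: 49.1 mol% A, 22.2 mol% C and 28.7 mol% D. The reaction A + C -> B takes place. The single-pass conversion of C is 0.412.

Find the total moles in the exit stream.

931 kmol

C reacted = 0.412 × 227.6 = 93.75 kmol; ν_C = −1, so ξ = 93.75/1 = 93.75 kmol.
Outlet amounts (n = n₀ + ν ξ):
  A: 503.3 − 1(93.75) = 409.5
  C: 227.6 − 1(93.75) = 133.8
  B: 0 + 1(93.75) = 93.75
  D: 294.2 (inert)
Total out = 409.5 + 133.8 + 93.75 + 294.2 = 931.2 kmol.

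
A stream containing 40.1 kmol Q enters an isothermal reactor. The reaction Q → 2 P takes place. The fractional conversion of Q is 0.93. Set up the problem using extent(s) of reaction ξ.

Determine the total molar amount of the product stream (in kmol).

77.4 kmol

Q reacted = 0.93 × 40.1 = 37.29 kmol; ν_Q = −1, so ξ = 37.29/1 = 37.29 kmol.
Outlet amounts (n = n₀ + ν ξ):
  Q: 40.1 − 1(37.29) = 2.807
  P: 0 + 2(37.29) = 74.59
Total out = 2.807 + 74.59 = 77.39 kmol.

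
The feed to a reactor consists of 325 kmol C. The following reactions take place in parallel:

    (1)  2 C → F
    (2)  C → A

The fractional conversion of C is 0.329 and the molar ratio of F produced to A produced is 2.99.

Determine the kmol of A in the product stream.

Conversion of C: C consumed = 0.329 × 325 = 106.9 kmol = 2ξ₁ + 1ξ₂.
Selectivity: 1ξ₁ / (1ξ₂) = 2.99 → ξ₁ = 2.99 ξ₂.
Substitute: (2·2.99 + 1) ξ₂ = 106.9 → ξ₂ = 15.32 kmol, ξ₁ = 45.8 kmol.
Outlet amounts (n = n₀ + Σ ν·ξ):
  C: 325 − 2(45.8) − 1(15.32) = 218.1
  F: 0 + 1(45.8) = 45.8
  A: 0 + 1(15.32) = 15.32

15.3 kmol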